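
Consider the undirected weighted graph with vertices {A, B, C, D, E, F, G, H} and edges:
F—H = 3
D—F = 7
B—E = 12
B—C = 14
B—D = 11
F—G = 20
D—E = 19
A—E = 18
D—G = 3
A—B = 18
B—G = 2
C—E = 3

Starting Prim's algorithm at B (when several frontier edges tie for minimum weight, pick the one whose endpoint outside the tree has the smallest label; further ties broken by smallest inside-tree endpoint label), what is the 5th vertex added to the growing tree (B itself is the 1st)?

Grow the tree from B using Prim:
Step 1: frontier [B—G 2, B—D 11, B—E 12, B—C 14, A—B 18] → take B—G (2); add G.
Step 2: frontier [B—D 11, B—E 12, B—C 14, A—B 18, D—G 3, F—G 20] → take D—G (3); add D.
Step 3: frontier [B—E 12, B—C 14, A—B 18, D—F 7, D—E 19, F—G 20] → take D—F (7); add F.
Step 4: frontier [B—E 12, B—C 14, A—B 18, D—E 19, F—H 3] → take F—H (3); add H.
Step 5: frontier [B—E 12, B—C 14, A—B 18, D—E 19] → take B—E (12); add E.
Step 6: frontier [B—C 14, A—B 18, C—E 3, A—E 18] → take C—E (3); add C.
Step 7: frontier [A—B 18, A—E 18] → take A—B (18); add A.
Vertex order: B, G, D, F, H, E, C, A. The 5th vertex is H.

H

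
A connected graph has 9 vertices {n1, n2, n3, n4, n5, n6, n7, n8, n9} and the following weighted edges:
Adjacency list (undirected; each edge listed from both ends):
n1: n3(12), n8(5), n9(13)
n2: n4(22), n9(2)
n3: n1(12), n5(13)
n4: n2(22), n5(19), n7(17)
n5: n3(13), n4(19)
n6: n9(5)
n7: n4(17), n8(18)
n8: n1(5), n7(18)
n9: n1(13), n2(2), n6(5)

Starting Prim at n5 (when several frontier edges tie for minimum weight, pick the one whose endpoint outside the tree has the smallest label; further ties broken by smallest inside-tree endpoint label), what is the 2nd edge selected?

n1-n3

Prim's algorithm from n5:
Step 1: frontier [n3–n5 13, n4–n5 19] → take n3–n5 (13); add n3.
Step 2: frontier [n1–n3 12, n4–n5 19] → take n1–n3 (12); add n1.
Step 3: frontier [n1–n8 5, n1–n9 13, n4–n5 19] → take n1–n8 (5); add n8.
Step 4: frontier [n1–n9 13, n4–n5 19, n7–n8 18] → take n1–n9 (13); add n9.
Step 5: frontier [n4–n5 19, n7–n8 18, n2–n9 2, n6–n9 5] → take n2–n9 (2); add n2.
Step 6: frontier [n2–n4 22, n4–n5 19, n7–n8 18, n6–n9 5] → take n6–n9 (5); add n6.
Step 7: frontier [n2–n4 22, n4–n5 19, n7–n8 18] → take n7–n8 (18); add n7.
Step 8: frontier [n2–n4 22, n4–n5 19, n4–n7 17] → take n4–n7 (17); add n4.
The 2nd edge added is n1–n3.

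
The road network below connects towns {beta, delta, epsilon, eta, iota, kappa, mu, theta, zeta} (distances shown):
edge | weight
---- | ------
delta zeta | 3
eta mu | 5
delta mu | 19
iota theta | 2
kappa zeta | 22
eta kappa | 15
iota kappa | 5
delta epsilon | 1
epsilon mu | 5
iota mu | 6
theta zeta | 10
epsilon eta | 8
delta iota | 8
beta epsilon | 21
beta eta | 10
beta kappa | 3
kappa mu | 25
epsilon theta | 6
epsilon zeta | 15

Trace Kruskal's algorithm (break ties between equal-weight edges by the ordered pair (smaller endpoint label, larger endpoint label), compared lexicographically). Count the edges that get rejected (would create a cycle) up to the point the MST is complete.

0

Kruskal: consider edges lightest-first.
delta epsilon (1): add — endpoints in different components.
iota theta (2): add — endpoints in different components.
beta kappa (3): add — endpoints in different components.
delta zeta (3): add — endpoints in different components.
epsilon mu (5): add — endpoints in different components.
eta mu (5): add — endpoints in different components.
iota kappa (5): add — endpoints in different components.
epsilon theta (6): add — endpoints in different components.
Edges rejected before the tree was complete: 0.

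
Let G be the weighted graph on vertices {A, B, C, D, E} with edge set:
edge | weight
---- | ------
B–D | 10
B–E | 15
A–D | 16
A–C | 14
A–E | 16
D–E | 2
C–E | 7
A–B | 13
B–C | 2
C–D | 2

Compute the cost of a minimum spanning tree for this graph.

19

Kruskal's algorithm — process edges by increasing weight (ties by edge label):
B–C (2): add — endpoints in different components.
C–D (2): add — endpoints in different components.
D–E (2): add — endpoints in different components.
C–E (7): skip — C and E already connected.
B–D (10): skip — B and D already connected.
A–B (13): add — endpoints in different components.
MST edges: B–C, C–D, D–E, A–B; total weight 2+2+2+13 = 19.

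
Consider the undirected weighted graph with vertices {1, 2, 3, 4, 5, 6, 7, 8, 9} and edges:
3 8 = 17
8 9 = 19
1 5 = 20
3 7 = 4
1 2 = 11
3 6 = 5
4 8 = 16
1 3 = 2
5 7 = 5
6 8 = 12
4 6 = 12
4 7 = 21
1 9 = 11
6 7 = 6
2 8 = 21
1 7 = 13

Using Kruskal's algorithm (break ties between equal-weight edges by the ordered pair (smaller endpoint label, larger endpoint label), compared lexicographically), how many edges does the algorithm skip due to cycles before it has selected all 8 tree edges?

1

Sort edges by weight, then run Kruskal:
1 3 (2): add — endpoints in different components.
3 7 (4): add — endpoints in different components.
3 6 (5): add — endpoints in different components.
5 7 (5): add — endpoints in different components.
6 7 (6): skip — 6 and 7 already connected.
1 2 (11): add — endpoints in different components.
1 9 (11): add — endpoints in different components.
4 6 (12): add — endpoints in different components.
6 8 (12): add — endpoints in different components.
Edges rejected before the tree was complete: 1.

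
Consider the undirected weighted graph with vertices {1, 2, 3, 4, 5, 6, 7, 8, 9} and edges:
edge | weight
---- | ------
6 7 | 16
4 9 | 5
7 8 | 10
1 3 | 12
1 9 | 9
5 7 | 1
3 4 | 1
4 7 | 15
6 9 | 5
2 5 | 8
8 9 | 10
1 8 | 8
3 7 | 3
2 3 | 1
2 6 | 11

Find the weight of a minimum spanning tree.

Prim, starting at 1.
Step 1: cheapest edge leaving the tree is 1 8 (8); add 8.
Step 2: cheapest edge leaving the tree is 1 9 (9); add 9.
Step 3: cheapest edge leaving the tree is 4 9 (5); add 4.
Step 4: cheapest edge leaving the tree is 3 4 (1); add 3.
Step 5: cheapest edge leaving the tree is 2 3 (1); add 2.
Step 6: cheapest edge leaving the tree is 3 7 (3); add 7.
Step 7: cheapest edge leaving the tree is 5 7 (1); add 5.
Step 8: cheapest edge leaving the tree is 6 9 (5); add 6.
MST edges: 1 8, 1 9, 4 9, 3 4, 2 3, 3 7, 5 7, 6 9; total weight 8+9+5+1+1+3+1+5 = 33.

33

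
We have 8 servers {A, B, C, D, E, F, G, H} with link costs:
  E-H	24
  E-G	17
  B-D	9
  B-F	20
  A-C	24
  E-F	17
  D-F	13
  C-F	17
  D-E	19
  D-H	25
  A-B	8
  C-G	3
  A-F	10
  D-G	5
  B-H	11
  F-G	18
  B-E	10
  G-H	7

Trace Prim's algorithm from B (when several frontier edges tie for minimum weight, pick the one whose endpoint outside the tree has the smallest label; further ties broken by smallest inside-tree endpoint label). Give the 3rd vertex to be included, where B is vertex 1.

D

Grow the tree from B using Prim:
Step 1: cheapest edge leaving the tree is A-B (8); add A.
Step 2: cheapest edge leaving the tree is B-D (9); add D.
Step 3: cheapest edge leaving the tree is D-G (5); add G.
Step 4: cheapest edge leaving the tree is C-G (3); add C.
Step 5: cheapest edge leaving the tree is G-H (7); add H.
Step 6: cheapest edge leaving the tree is B-E (10); add E.
Step 7: cheapest edge leaving the tree is A-F (10); add F.
Vertex order: B, A, D, G, C, H, E, F. The 3rd vertex is D.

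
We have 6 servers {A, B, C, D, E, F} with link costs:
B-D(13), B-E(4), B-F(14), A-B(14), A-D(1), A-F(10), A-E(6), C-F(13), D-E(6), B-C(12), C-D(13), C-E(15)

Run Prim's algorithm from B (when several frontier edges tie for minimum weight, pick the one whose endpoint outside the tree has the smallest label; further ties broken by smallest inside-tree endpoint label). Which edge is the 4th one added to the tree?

A-F

Prim's algorithm from B:
Step 1: frontier [B-E 4, B-C 12, B-D 13, A-B 14, B-F 14] → take B-E (4); add E.
Step 2: frontier [B-C 12, B-D 13, A-B 14, B-F 14, A-E 6, D-E 6, C-E 15] → take A-E (6); add A.
Step 3: frontier [A-D 1, A-F 10, B-C 12, B-D 13, B-F 14, D-E 6, C-E 15] → take A-D (1); add D.
Step 4: frontier [A-F 10, B-C 12, B-F 14, C-D 13, C-E 15] → take A-F (10); add F.
Step 5: frontier [B-C 12, C-D 13, C-E 15, C-F 13] → take B-C (12); add C.
The 4th edge added is A-F.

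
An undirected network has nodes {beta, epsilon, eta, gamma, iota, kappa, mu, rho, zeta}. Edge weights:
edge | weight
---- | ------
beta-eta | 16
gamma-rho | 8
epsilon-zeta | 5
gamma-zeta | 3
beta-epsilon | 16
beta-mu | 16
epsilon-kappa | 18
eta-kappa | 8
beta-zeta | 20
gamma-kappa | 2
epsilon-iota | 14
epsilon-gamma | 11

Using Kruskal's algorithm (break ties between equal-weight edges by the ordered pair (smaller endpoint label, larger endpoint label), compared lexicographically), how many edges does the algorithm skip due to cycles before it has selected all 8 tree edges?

2

Kruskal: consider edges lightest-first.
gamma-kappa (2): add — endpoints in different components.
gamma-zeta (3): add — endpoints in different components.
epsilon-zeta (5): add — endpoints in different components.
eta-kappa (8): add — endpoints in different components.
gamma-rho (8): add — endpoints in different components.
epsilon-gamma (11): skip — epsilon and gamma already connected.
epsilon-iota (14): add — endpoints in different components.
beta-epsilon (16): add — endpoints in different components.
beta-eta (16): skip — eta and beta already connected.
beta-mu (16): add — endpoints in different components.
Edges rejected before the tree was complete: 2.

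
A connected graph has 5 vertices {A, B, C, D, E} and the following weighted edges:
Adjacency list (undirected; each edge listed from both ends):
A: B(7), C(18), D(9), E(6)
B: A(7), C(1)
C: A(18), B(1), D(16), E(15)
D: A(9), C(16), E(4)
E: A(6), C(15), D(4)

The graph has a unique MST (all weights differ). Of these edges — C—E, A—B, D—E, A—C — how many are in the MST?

2

Sort edges by weight, then run Kruskal:
B—C (1): add — endpoints in different components.
D—E (4): add — endpoints in different components.
A—E (6): add — endpoints in different components.
A—B (7): add — endpoints in different components.
MST edge set: {B—C, D—E, A—E, A—B}.
Of the listed edges, {A—B, D—E} are in the MST → 2.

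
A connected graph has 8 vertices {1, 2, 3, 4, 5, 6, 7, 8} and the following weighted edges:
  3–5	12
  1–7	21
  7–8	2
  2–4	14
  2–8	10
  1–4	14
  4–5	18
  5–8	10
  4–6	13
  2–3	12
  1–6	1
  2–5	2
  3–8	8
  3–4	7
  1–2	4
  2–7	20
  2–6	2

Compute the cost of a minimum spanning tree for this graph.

Sort edges by weight, then run Kruskal:
1–6 (1): add — endpoints in different components.
2–5 (2): add — endpoints in different components.
2–6 (2): add — endpoints in different components.
7–8 (2): add — endpoints in different components.
1–2 (4): skip — 1 and 2 already connected.
3–4 (7): add — endpoints in different components.
3–8 (8): add — endpoints in different components.
2–8 (10): add — endpoints in different components.
MST edges: 1–6, 2–5, 2–6, 7–8, 3–4, 3–8, 2–8; total weight 1+2+2+2+7+8+10 = 32.

32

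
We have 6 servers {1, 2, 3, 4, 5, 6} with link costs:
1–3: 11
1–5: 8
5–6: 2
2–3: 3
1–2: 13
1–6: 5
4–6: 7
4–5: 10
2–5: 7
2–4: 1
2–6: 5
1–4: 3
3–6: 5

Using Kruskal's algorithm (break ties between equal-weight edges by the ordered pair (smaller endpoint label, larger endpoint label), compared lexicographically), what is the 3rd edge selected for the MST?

Sort edges by weight, then run Kruskal:
2–4 (1): add. Components now {1} {2,4} {3} {5} {6}
5–6 (2): add. Components now {1} {2,4} {3} {5,6}
1–4 (3): add. Components now {1,2,4} {3} {5,6}
2–3 (3): add. Components now {1,2,3,4} {5,6}
1–6 (5): add. Components now {1,2,3,4,5,6}
The 3rd edge added is 1–4.

1-4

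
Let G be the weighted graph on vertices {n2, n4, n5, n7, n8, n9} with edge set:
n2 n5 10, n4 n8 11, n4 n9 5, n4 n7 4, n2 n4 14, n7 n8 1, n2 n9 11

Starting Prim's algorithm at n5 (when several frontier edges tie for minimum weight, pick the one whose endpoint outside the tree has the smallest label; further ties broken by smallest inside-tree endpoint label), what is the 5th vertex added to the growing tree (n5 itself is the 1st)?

n7

Prim, starting at n5.
Step 1: cheapest edge leaving the tree is n2 n5 (10); add n2.
Step 2: cheapest edge leaving the tree is n2 n9 (11); add n9.
Step 3: cheapest edge leaving the tree is n4 n9 (5); add n4.
Step 4: cheapest edge leaving the tree is n4 n7 (4); add n7.
Step 5: cheapest edge leaving the tree is n7 n8 (1); add n8.
Vertex order: n5, n2, n9, n4, n7, n8. The 5th vertex is n7.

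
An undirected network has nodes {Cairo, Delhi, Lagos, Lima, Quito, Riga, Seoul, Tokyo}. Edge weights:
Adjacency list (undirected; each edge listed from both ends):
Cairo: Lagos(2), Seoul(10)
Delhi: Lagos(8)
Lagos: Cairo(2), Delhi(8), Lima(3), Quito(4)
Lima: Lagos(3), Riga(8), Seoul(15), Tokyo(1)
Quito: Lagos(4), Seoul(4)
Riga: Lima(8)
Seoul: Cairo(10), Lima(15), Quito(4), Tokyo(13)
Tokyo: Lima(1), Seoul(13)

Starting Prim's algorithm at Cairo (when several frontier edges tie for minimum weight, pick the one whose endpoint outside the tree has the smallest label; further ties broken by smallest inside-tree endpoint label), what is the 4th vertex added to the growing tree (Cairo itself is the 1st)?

Tokyo

Prim, starting at Cairo.
Step 1: cheapest edge leaving the tree is Cairo-Lagos (2); add Lagos.
Step 2: cheapest edge leaving the tree is Lagos-Lima (3); add Lima.
Step 3: cheapest edge leaving the tree is Lima-Tokyo (1); add Tokyo.
Step 4: cheapest edge leaving the tree is Lagos-Quito (4); add Quito.
Step 5: cheapest edge leaving the tree is Quito-Seoul (4); add Seoul.
Step 6: cheapest edge leaving the tree is Delhi-Lagos (8); add Delhi.
Step 7: cheapest edge leaving the tree is Lima-Riga (8); add Riga.
Vertex order: Cairo, Lagos, Lima, Tokyo, Quito, Seoul, Delhi, Riga. The 4th vertex is Tokyo.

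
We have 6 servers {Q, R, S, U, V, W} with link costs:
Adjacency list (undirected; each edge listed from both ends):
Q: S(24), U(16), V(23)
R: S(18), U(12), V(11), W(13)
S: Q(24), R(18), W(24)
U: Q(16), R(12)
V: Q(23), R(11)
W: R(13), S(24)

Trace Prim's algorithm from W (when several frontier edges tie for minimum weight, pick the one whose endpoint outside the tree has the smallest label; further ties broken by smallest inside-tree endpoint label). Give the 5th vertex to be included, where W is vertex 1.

Grow the tree from W using Prim:
Step 1: frontier [R–W 13, S–W 24] → take R–W (13); add R.
Step 2: frontier [R–V 11, R–U 12, R–S 18, S–W 24] → take R–V (11); add V.
Step 3: frontier [R–U 12, R–S 18, Q–V 23, S–W 24] → take R–U (12); add U.
Step 4: frontier [R–S 18, Q–U 16, Q–V 23, S–W 24] → take Q–U (16); add Q.
Step 5: frontier [Q–S 24, R–S 18, S–W 24] → take R–S (18); add S.
Vertex order: W, R, V, U, Q, S. The 5th vertex is Q.

Q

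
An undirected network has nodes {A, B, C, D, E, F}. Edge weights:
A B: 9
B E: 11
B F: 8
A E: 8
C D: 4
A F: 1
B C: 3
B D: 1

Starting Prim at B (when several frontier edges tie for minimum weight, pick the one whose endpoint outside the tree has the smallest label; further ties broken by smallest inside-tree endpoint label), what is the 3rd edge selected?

Prim, starting at B.
Step 1: cheapest edge leaving the tree is B D (1); add D.
Step 2: cheapest edge leaving the tree is B C (3); add C.
Step 3: cheapest edge leaving the tree is B F (8); add F.
Step 4: cheapest edge leaving the tree is A F (1); add A.
Step 5: cheapest edge leaving the tree is A E (8); add E.
The 3rd edge added is B F.

B-F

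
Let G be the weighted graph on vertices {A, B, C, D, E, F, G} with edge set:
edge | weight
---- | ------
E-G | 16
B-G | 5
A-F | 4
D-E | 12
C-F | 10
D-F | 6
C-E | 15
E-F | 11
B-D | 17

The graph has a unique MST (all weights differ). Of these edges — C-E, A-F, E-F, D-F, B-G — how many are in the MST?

4

Kruskal: consider edges lightest-first.
A-F (4): add — endpoints in different components.
B-G (5): add — endpoints in different components.
D-F (6): add — endpoints in different components.
C-F (10): add — endpoints in different components.
E-F (11): add — endpoints in different components.
D-E (12): skip — D and E already connected.
C-E (15): skip — C and E already connected.
E-G (16): add — endpoints in different components.
MST edge set: {A-F, B-G, D-F, C-F, E-F, E-G}.
Of the listed edges, {A-F, E-F, D-F, B-G} are in the MST → 4.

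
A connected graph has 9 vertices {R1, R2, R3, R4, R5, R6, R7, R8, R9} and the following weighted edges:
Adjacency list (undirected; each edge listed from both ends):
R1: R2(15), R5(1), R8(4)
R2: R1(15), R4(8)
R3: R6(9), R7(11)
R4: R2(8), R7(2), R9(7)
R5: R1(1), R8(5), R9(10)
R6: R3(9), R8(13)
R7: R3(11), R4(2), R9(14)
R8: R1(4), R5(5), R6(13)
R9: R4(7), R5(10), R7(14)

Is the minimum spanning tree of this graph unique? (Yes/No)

Kruskal: consider edges lightest-first.
R1-R5 (1): add — endpoints in different components.
R4-R7 (2): add — endpoints in different components.
R1-R8 (4): add — endpoints in different components.
R5-R8 (5): skip — R8 and R5 already connected.
R4-R9 (7): add — endpoints in different components.
R2-R4 (8): add — endpoints in different components.
R3-R6 (9): add — endpoints in different components.
R5-R9 (10): add — endpoints in different components.
R3-R7 (11): add — endpoints in different components.
Every non-tree edge has weight strictly greater than the heaviest edge on the tree path between its endpoints, so the MST is unique.

Yes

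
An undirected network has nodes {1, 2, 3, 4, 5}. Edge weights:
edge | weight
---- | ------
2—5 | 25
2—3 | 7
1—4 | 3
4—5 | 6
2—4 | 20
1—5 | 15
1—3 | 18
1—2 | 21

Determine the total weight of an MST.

34

Kruskal's algorithm — process edges by increasing weight (ties by edge label):
1—4 (3): add. Components now {1,4} {2} {3} {5}
4—5 (6): add. Components now {1,4,5} {2} {3}
2—3 (7): add. Components now {1,4,5} {2,3}
1—5 (15): skip — 1 and 5 already connected.
1—3 (18): add. Components now {1,2,3,4,5}
MST edges: 1—4, 4—5, 2—3, 1—3; total weight 3+6+7+18 = 34.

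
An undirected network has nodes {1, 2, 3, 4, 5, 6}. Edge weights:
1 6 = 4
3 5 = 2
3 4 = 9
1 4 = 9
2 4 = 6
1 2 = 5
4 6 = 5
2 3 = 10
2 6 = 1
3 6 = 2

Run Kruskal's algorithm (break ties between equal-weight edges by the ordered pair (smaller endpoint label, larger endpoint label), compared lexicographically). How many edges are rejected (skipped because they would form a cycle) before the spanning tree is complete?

1

Kruskal: consider edges lightest-first.
2 6 (1): add — endpoints in different components.
3 5 (2): add — endpoints in different components.
3 6 (2): add — endpoints in different components.
1 6 (4): add — endpoints in different components.
1 2 (5): skip — 1 and 2 already connected.
4 6 (5): add — endpoints in different components.
Edges rejected before the tree was complete: 1.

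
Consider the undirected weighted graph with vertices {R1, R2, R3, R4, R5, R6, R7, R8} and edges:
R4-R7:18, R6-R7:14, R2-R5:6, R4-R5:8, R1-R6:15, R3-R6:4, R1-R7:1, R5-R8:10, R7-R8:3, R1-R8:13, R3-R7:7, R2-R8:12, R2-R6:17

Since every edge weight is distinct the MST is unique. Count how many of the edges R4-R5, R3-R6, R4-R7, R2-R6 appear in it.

Kruskal: consider edges lightest-first.
R1-R7 (1): add — endpoints in different components.
R7-R8 (3): add — endpoints in different components.
R3-R6 (4): add — endpoints in different components.
R2-R5 (6): add — endpoints in different components.
R3-R7 (7): add — endpoints in different components.
R4-R5 (8): add — endpoints in different components.
R5-R8 (10): add — endpoints in different components.
MST edge set: {R1-R7, R7-R8, R3-R6, R2-R5, R3-R7, R4-R5, R5-R8}.
Of the listed edges, {R4-R5, R3-R6} are in the MST → 2.

2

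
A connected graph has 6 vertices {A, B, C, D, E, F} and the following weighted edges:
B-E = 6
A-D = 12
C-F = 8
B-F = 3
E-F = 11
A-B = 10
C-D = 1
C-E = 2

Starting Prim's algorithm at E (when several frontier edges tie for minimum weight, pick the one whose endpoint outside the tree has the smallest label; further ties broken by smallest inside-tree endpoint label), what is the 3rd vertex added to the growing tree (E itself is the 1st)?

Grow the tree from E using Prim:
Step 1: cheapest edge leaving the tree is C-E (2); add C.
Step 2: cheapest edge leaving the tree is C-D (1); add D.
Step 3: cheapest edge leaving the tree is B-E (6); add B.
Step 4: cheapest edge leaving the tree is B-F (3); add F.
Step 5: cheapest edge leaving the tree is A-B (10); add A.
Vertex order: E, C, D, B, F, A. The 3rd vertex is D.

D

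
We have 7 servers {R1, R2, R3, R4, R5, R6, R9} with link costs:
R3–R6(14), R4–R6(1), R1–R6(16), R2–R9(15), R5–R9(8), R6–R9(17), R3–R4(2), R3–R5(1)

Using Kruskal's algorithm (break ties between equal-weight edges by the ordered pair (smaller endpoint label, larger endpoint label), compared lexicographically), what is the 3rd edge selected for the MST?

Sort edges by weight, then run Kruskal:
R3–R5 (1): add. Components now {R9} {R3,R5} {R2} {R1} {R6} {R4}
R4–R6 (1): add. Components now {R9} {R3,R5} {R2} {R1} {R4,R6}
R3–R4 (2): add. Components now {R9} {R3,R4,R5,R6} {R2} {R1}
R5–R9 (8): add. Components now {R3,R4,R5,R6,R9} {R2} {R1}
R3–R6 (14): skip — R3 and R6 already connected.
R2–R9 (15): add. Components now {R2,R3,R4,R5,R6,R9} {R1}
R1–R6 (16): add. Components now {R1,R2,R3,R4,R5,R6,R9}
The 3rd edge added is R3–R4.

R3-R4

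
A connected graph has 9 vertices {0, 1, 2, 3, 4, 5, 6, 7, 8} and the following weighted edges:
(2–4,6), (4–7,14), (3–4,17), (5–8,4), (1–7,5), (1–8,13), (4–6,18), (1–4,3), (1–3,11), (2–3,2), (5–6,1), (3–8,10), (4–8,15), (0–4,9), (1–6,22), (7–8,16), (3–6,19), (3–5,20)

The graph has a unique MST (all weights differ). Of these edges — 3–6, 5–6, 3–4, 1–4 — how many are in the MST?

2

Kruskal: consider edges lightest-first.
5–6 (1): add — endpoints in different components.
2–3 (2): add — endpoints in different components.
1–4 (3): add — endpoints in different components.
5–8 (4): add — endpoints in different components.
1–7 (5): add — endpoints in different components.
2–4 (6): add — endpoints in different components.
0–4 (9): add — endpoints in different components.
3–8 (10): add — endpoints in different components.
MST edge set: {5–6, 2–3, 1–4, 5–8, 1–7, 2–4, 0–4, 3–8}.
Of the listed edges, {5–6, 1–4} are in the MST → 2.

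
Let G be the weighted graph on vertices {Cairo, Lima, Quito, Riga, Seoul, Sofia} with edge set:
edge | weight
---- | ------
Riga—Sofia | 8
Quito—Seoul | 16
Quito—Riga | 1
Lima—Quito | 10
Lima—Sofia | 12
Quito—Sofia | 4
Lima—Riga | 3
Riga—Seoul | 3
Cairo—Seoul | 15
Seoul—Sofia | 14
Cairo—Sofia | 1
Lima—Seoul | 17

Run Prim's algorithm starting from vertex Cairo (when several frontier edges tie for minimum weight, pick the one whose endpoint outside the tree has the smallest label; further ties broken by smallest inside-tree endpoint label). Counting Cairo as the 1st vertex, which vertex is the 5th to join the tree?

Lima

Prim, starting at Cairo.
Step 1: frontier [Cairo—Sofia 1, Cairo—Seoul 15] → take Cairo—Sofia (1); add Sofia.
Step 2: frontier [Cairo—Seoul 15, Quito—Sofia 4, Riga—Sofia 8, Lima—Sofia 12, Seoul—Sofia 14] → take Quito—Sofia (4); add Quito.
Step 3: frontier [Cairo—Seoul 15, Quito—Riga 1, Lima—Quito 10, Quito—Seoul 16, Riga—Sofia 8, Lima—Sofia 12, Seoul—Sofia 14] → take Quito—Riga (1); add Riga.
Step 4: frontier [Cairo—Seoul 15, Lima—Quito 10, Quito—Seoul 16, Lima—Riga 3, Riga—Seoul 3, Lima—Sofia 12, Seoul—Sofia 14] → take Lima—Riga (3); add Lima.
Step 5: frontier [Cairo—Seoul 15, Lima—Seoul 17, Quito—Seoul 16, Riga—Seoul 3, Seoul—Sofia 14] → take Riga—Seoul (3); add Seoul.
Vertex order: Cairo, Sofia, Quito, Riga, Lima, Seoul. The 5th vertex is Lima.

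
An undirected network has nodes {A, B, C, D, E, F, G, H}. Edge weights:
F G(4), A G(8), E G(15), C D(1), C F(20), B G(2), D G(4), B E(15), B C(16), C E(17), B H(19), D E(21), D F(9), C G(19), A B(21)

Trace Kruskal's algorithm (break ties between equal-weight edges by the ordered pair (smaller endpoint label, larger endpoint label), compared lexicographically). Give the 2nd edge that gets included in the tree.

Kruskal's algorithm — process edges by increasing weight (ties by edge label):
C D (1): add — endpoints in different components.
B G (2): add — endpoints in different components.
D G (4): add — endpoints in different components.
F G (4): add — endpoints in different components.
A G (8): add — endpoints in different components.
D F (9): skip — D and F already connected.
B E (15): add — endpoints in different components.
E G (15): skip — E and G already connected.
B C (16): skip — B and C already connected.
C E (17): skip — C and E already connected.
B H (19): add — endpoints in different components.
The 2nd edge added is B G.

B-G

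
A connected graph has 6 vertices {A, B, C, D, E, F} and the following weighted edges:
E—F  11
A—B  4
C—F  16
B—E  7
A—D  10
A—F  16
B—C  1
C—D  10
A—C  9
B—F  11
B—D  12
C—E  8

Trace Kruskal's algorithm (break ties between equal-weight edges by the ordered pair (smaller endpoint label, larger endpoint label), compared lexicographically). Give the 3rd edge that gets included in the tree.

B-E

Kruskal's algorithm — process edges by increasing weight (ties by edge label):
B—C (1): add — endpoints in different components.
A—B (4): add — endpoints in different components.
B—E (7): add — endpoints in different components.
C—E (8): skip — C and E already connected.
A—C (9): skip — A and C already connected.
A—D (10): add — endpoints in different components.
C—D (10): skip — C and D already connected.
B—F (11): add — endpoints in different components.
The 3rd edge added is B—E.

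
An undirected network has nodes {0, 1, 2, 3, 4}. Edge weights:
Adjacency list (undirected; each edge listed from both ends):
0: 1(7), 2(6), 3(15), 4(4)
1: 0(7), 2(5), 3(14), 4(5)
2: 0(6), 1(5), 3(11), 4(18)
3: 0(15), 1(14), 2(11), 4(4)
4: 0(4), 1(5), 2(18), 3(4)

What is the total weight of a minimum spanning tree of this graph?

18

Kruskal: consider edges lightest-first.
0 4 (4): add — endpoints in different components.
3 4 (4): add — endpoints in different components.
1 2 (5): add — endpoints in different components.
1 4 (5): add — endpoints in different components.
MST edges: 0 4, 3 4, 1 2, 1 4; total weight 4+4+5+5 = 18.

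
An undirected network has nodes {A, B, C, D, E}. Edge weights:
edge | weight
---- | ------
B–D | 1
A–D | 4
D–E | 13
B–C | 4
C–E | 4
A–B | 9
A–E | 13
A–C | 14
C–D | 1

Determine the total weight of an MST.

Prim, starting at E.
Step 1: frontier [C–E 4, A–E 13, D–E 13] → take C–E (4); add C.
Step 2: frontier [C–D 1, B–C 4, A–C 14, A–E 13, D–E 13] → take C–D (1); add D.
Step 3: frontier [B–C 4, A–C 14, B–D 1, A–D 4, A–E 13] → take B–D (1); add B.
Step 4: frontier [A–B 9, A–C 14, A–D 4, A–E 13] → take A–D (4); add A.
MST edges: C–E, C–D, B–D, A–D; total weight 4+1+1+4 = 10.

10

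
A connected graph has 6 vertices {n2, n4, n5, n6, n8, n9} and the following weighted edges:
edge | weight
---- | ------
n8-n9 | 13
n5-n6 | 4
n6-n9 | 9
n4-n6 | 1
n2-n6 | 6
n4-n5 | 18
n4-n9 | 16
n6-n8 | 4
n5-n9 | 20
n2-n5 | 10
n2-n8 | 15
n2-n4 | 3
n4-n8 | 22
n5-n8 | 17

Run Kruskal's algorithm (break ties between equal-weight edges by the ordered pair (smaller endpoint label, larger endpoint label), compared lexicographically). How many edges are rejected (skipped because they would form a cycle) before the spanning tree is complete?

1

Kruskal's algorithm — process edges by increasing weight (ties by edge label):
n4-n6 (1): add — endpoints in different components.
n2-n4 (3): add — endpoints in different components.
n5-n6 (4): add — endpoints in different components.
n6-n8 (4): add — endpoints in different components.
n2-n6 (6): skip — n6 and n2 already connected.
n6-n9 (9): add — endpoints in different components.
Edges rejected before the tree was complete: 1.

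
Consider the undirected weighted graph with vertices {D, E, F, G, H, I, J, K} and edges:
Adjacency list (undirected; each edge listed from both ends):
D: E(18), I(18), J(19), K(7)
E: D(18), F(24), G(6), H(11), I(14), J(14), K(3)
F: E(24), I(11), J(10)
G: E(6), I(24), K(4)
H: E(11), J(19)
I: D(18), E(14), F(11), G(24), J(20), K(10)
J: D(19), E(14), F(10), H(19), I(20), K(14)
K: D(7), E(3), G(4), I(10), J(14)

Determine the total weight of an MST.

Kruskal's algorithm — process edges by increasing weight (ties by edge label):
E K (3): add — endpoints in different components.
G K (4): add — endpoints in different components.
E G (6): skip — E and G already connected.
D K (7): add — endpoints in different components.
F J (10): add — endpoints in different components.
I K (10): add — endpoints in different components.
E H (11): add — endpoints in different components.
F I (11): add — endpoints in different components.
MST edges: E K, G K, D K, F J, I K, E H, F I; total weight 3+4+7+10+10+11+11 = 56.

56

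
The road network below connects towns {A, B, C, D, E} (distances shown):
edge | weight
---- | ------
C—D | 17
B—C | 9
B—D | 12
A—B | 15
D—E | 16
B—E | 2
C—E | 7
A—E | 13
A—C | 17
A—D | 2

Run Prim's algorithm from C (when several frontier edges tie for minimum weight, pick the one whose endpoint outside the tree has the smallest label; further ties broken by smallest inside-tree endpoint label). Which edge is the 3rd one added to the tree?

B-D

Grow the tree from C using Prim:
Step 1: cheapest edge leaving the tree is C—E (7); add E.
Step 2: cheapest edge leaving the tree is B—E (2); add B.
Step 3: cheapest edge leaving the tree is B—D (12); add D.
Step 4: cheapest edge leaving the tree is A—D (2); add A.
The 3rd edge added is B—D.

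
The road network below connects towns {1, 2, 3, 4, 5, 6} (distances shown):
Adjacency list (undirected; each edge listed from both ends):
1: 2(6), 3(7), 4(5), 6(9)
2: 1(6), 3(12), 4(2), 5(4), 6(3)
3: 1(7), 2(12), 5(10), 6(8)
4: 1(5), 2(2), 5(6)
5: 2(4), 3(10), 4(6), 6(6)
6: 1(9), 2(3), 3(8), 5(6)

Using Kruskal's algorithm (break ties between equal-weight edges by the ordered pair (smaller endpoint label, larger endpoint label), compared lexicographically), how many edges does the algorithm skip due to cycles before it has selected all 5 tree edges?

3

Kruskal: consider edges lightest-first.
2-4 (2): add. Components now {1} {2,4} {3} {5} {6}
2-6 (3): add. Components now {1} {2,4,6} {3} {5}
2-5 (4): add. Components now {1} {2,4,5,6} {3}
1-4 (5): add. Components now {1,2,4,5,6} {3}
1-2 (6): skip — 1 and 2 already connected.
4-5 (6): skip — 4 and 5 already connected.
5-6 (6): skip — 5 and 6 already connected.
1-3 (7): add. Components now {1,2,3,4,5,6}
Edges rejected before the tree was complete: 3.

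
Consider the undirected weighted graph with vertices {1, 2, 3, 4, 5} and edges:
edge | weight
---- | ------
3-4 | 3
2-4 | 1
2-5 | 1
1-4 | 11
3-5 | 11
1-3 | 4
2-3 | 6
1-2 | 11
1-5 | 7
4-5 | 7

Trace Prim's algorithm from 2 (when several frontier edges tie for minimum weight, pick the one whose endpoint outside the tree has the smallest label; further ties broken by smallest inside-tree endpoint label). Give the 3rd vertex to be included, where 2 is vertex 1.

5

Prim, starting at 2.
Step 1: cheapest edge leaving the tree is 2-4 (1); add 4.
Step 2: cheapest edge leaving the tree is 2-5 (1); add 5.
Step 3: cheapest edge leaving the tree is 3-4 (3); add 3.
Step 4: cheapest edge leaving the tree is 1-3 (4); add 1.
Vertex order: 2, 4, 5, 3, 1. The 3rd vertex is 5.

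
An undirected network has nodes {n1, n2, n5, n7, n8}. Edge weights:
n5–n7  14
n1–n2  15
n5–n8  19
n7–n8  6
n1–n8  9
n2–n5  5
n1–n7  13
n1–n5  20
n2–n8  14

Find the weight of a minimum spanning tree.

Prim's algorithm from n8:
Step 1: cheapest edge leaving the tree is n7–n8 (6); add n7.
Step 2: cheapest edge leaving the tree is n1–n8 (9); add n1.
Step 3: cheapest edge leaving the tree is n2–n8 (14); add n2.
Step 4: cheapest edge leaving the tree is n2–n5 (5); add n5.
MST edges: n7–n8, n1–n8, n2–n8, n2–n5; total weight 6+9+14+5 = 34.

34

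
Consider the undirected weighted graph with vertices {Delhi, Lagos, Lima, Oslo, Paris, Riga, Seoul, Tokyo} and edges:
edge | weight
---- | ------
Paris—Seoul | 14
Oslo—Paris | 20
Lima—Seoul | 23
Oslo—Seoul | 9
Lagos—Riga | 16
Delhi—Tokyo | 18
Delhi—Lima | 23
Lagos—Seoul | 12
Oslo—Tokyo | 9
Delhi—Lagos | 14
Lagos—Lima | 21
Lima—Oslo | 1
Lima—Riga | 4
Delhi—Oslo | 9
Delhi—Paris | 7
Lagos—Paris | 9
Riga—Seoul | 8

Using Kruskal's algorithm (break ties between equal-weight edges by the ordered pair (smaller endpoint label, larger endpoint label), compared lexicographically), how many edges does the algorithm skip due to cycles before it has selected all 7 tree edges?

1

Kruskal: consider edges lightest-first.
Lima—Oslo (1): add — endpoints in different components.
Lima—Riga (4): add — endpoints in different components.
Delhi—Paris (7): add — endpoints in different components.
Riga—Seoul (8): add — endpoints in different components.
Delhi—Oslo (9): add — endpoints in different components.
Lagos—Paris (9): add — endpoints in different components.
Oslo—Seoul (9): skip — Seoul and Oslo already connected.
Oslo—Tokyo (9): add — endpoints in different components.
Edges rejected before the tree was complete: 1.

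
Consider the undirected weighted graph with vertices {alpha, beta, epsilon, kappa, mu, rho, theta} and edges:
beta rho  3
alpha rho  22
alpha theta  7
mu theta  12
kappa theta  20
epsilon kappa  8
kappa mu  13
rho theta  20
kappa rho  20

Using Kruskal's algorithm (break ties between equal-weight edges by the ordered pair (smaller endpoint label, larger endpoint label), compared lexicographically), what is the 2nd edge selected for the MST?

alpha-theta

Sort edges by weight, then run Kruskal:
beta rho (3): add. Components now {alpha} {beta,rho} {epsilon} {mu} {kappa} {theta}
alpha theta (7): add. Components now {alpha,theta} {beta,rho} {epsilon} {mu} {kappa}
epsilon kappa (8): add. Components now {alpha,theta} {beta,rho} {epsilon,kappa} {mu}
mu theta (12): add. Components now {alpha,mu,theta} {beta,rho} {epsilon,kappa}
kappa mu (13): add. Components now {alpha,epsilon,kappa,mu,theta} {beta,rho}
kappa rho (20): add. Components now {alpha,beta,epsilon,kappa,mu,rho,theta}
The 2nd edge added is alpha theta.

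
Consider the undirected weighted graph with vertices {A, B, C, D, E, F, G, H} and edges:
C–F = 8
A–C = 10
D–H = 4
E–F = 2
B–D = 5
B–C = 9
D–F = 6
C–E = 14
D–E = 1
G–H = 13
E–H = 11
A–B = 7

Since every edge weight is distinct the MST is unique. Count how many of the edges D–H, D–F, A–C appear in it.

Kruskal: consider edges lightest-first.
D–E (1): add — endpoints in different components.
E–F (2): add — endpoints in different components.
D–H (4): add — endpoints in different components.
B–D (5): add — endpoints in different components.
D–F (6): skip — D and F already connected.
A–B (7): add — endpoints in different components.
C–F (8): add — endpoints in different components.
B–C (9): skip — B and C already connected.
A–C (10): skip — A and C already connected.
E–H (11): skip — E and H already connected.
G–H (13): add — endpoints in different components.
MST edge set: {D–E, E–F, D–H, B–D, A–B, C–F, G–H}.
Of the listed edges, {D–H} are in the MST → 1.

1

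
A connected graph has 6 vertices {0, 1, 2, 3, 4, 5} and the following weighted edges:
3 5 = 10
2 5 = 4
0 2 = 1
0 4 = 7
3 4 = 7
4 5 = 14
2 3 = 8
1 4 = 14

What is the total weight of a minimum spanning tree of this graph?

33

Grow the tree from 1 using Prim:
Step 1: frontier [1 4 14] → take 1 4 (14); add 4.
Step 2: frontier [0 4 7, 3 4 7, 4 5 14] → take 0 4 (7); add 0.
Step 3: frontier [0 2 1, 3 4 7, 4 5 14] → take 0 2 (1); add 2.
Step 4: frontier [2 5 4, 2 3 8, 3 4 7, 4 5 14] → take 2 5 (4); add 5.
Step 5: frontier [2 3 8, 3 4 7, 3 5 10] → take 3 4 (7); add 3.
MST edges: 1 4, 0 4, 0 2, 2 5, 3 4; total weight 14+7+1+4+7 = 33.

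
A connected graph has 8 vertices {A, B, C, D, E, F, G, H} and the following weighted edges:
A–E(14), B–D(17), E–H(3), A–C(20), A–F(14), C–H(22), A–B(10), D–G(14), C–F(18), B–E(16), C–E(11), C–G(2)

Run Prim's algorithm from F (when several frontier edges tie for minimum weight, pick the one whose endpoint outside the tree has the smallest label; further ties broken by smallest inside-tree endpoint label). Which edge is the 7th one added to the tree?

Grow the tree from F using Prim:
Step 1: frontier [A–F 14, C–F 18] → take A–F (14); add A.
Step 2: frontier [A–B 10, A–E 14, A–C 20, C–F 18] → take A–B (10); add B.
Step 3: frontier [A–E 14, A–C 20, B–E 16, B–D 17, C–F 18] → take A–E (14); add E.
Step 4: frontier [A–C 20, B–D 17, E–H 3, C–E 11, C–F 18] → take E–H (3); add H.
Step 5: frontier [A–C 20, B–D 17, C–E 11, C–F 18, C–H 22] → take C–E (11); add C.
Step 6: frontier [B–D 17, C–G 2] → take C–G (2); add G.
Step 7: frontier [B–D 17, D–G 14] → take D–G (14); add D.
The 7th edge added is D–G.

D-G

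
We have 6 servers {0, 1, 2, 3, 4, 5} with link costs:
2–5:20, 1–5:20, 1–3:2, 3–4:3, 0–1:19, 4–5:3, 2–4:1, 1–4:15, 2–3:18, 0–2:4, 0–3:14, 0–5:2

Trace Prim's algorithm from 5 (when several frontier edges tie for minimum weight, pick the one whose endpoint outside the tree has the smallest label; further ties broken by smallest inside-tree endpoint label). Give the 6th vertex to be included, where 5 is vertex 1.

1

Prim's algorithm from 5:
Step 1: cheapest edge leaving the tree is 0–5 (2); add 0.
Step 2: cheapest edge leaving the tree is 4–5 (3); add 4.
Step 3: cheapest edge leaving the tree is 2–4 (1); add 2.
Step 4: cheapest edge leaving the tree is 3–4 (3); add 3.
Step 5: cheapest edge leaving the tree is 1–3 (2); add 1.
Vertex order: 5, 0, 4, 2, 3, 1. The 6th vertex is 1.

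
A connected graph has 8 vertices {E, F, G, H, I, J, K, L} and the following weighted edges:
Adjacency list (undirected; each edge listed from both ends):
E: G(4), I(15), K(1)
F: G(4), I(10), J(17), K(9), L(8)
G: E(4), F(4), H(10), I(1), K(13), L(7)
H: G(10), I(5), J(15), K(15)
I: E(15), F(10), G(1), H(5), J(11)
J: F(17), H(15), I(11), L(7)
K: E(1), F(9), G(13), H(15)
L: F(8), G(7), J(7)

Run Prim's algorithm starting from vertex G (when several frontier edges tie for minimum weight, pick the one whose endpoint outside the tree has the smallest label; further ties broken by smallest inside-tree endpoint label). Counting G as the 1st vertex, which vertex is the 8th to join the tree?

J

Prim, starting at G.
Step 1: cheapest edge leaving the tree is G-I (1); add I.
Step 2: cheapest edge leaving the tree is E-G (4); add E.
Step 3: cheapest edge leaving the tree is E-K (1); add K.
Step 4: cheapest edge leaving the tree is F-G (4); add F.
Step 5: cheapest edge leaving the tree is H-I (5); add H.
Step 6: cheapest edge leaving the tree is G-L (7); add L.
Step 7: cheapest edge leaving the tree is J-L (7); add J.
Vertex order: G, I, E, K, F, H, L, J. The 8th vertex is J.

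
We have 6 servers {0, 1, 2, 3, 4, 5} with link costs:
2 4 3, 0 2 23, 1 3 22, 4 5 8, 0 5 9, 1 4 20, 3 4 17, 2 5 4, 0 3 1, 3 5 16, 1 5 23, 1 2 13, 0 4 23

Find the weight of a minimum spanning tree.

30

Kruskal's algorithm — process edges by increasing weight (ties by edge label):
0 3 (1): add — endpoints in different components.
2 4 (3): add — endpoints in different components.
2 5 (4): add — endpoints in different components.
4 5 (8): skip — 4 and 5 already connected.
0 5 (9): add — endpoints in different components.
1 2 (13): add — endpoints in different components.
MST edges: 0 3, 2 4, 2 5, 0 5, 1 2; total weight 1+3+4+9+13 = 30.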